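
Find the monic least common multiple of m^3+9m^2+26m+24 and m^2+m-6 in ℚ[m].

m^4+7m^3+8m^2-28m-48

Repeated division with remainder:
  m^3+9m^2+26m+24 = (m+8)(m^2+m-6) + (24m+72)
  m^2+m-6 = ((1/24)m-1/12)(24m+72) + (0)
Last nonzero remainder: 24m+72. Dividing through by 24 gives the monic gcd m+3.
Then lcm(f, g) = f·g / gcd(f, g); expanding and making the result monic gives the answer.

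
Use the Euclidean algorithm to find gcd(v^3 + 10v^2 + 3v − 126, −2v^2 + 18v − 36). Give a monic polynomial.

Euclidean algorithm in ℚ[v]:
  v^3 + 10v^2 + 3v − 126 = (−(1/2)v − 19/2)(−2v^2 + 18v − 36) + (156v − 468)
  −2v^2 + 18v − 36 = (−(1/78)v + 1/13)(156v − 468) + (0)
Last nonzero remainder: 156v − 468. Dividing through by 156 gives the monic gcd v − 3.

v − 3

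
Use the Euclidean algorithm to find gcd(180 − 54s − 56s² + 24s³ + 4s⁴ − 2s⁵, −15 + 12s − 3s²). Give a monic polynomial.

Euclidean algorithm in ℚ[s]:
  −2s⁵ + 4s⁴ + 24s³ − 56s² − 54s + 180 = ((2/3)s³ + (4/3)s² − 6s − 12)(−3s² + 12s − 15) + (0)
Last nonzero remainder: −3s² + 12s − 15. Dividing through by −3 gives the monic gcd s² − 4s + 5.

5 − 4s + s²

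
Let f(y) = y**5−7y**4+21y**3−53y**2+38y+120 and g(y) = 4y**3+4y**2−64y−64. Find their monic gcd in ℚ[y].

Euclidean algorithm in ℚ[y]:
  y**5−7y**4+21y**3−53y**2+38y+120 = ((1/4)y**2−2y+45/4)(4y**3+4y**2−64y−64) + (−210y**2+630y+840)
  4y**3+4y**2−64y−64 = (−(2/105)y−8/105)(−210y**2+630y+840) + (0)
Last nonzero remainder: −210y**2+630y+840. Dividing through by −210 gives the monic gcd y**2−3y−4.

y**2−3y−4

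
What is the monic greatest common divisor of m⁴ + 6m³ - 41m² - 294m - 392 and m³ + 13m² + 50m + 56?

m³ + 13m² + 50m + 56

By polynomial division,
  m⁴ + 6m³ - 41m² - 294m - 392 = (m - 7)(m³ + 13m² + 50m + 56) + (0)
The last nonzero remainder m³ + 13m² + 50m + 56 is already monic.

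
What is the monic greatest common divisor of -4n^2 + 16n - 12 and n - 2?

1

By polynomial division,
  -4n^2 + 16n - 12 = (-4n + 8)(n - 2) + (4)
  n - 2 = ((1/4)n - 1/2)(4) + (0)
The last nonzero remainder is the constant 4, so the polynomials are coprime and gcd = 1.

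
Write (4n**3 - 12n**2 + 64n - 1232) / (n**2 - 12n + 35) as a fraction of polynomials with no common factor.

Repeated division with remainder:
  4n**3 - 12n**2 + 64n - 1232 = (4n + 36)(n**2 - 12n + 35) + (356n - 2492)
  n**2 - 12n + 35 = ((1/356)n - 5/356)(356n - 2492) + (0)
Last nonzero remainder: 356n - 2492. Dividing through by 356 gives the monic gcd n - 7.
Cancel n - 7 from numerator and denominator to get the reduced form.

(4n**2 + 16n + 176)/(n - 5)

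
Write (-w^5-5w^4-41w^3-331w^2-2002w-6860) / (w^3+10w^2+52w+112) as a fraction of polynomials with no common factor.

Repeated division with remainder:
  -w^5-5w^4-41w^3-331w^2-2002w-6860 = (-w^2+5w-39)(w^3+10w^2+52w+112) + (-89w^2-534w-2492)
  w^3+10w^2+52w+112 = (-(1/89)w-4/89)(-89w^2-534w-2492) + (0)
Last nonzero remainder: -89w^2-534w-2492. Dividing through by -89 gives the monic gcd w^2+6w+28.
Cancel w^2+6w+28 from numerator and denominator to get the reduced form.

(-w^3+w^2-19w-245)/(w+4)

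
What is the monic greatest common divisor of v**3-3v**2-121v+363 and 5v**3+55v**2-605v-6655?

v**2-121

Repeated division with remainder:
  v**3-3v**2-121v+363 = (1/5)(5v**3+55v**2-605v-6655) + (-14v**2+1694)
  5v**3+55v**2-605v-6655 = (-(5/14)v-55/14)(-14v**2+1694) + (0)
Last nonzero remainder: -14v**2+1694. Dividing through by -14 gives the monic gcd v**2-121.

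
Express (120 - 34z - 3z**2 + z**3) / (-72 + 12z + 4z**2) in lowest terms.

Apply the Euclidean algorithm:
  z**3 - 3z**2 - 34z + 120 = ((1/4)z - 3/2)(4z**2 + 12z - 72) + (2z + 12)
  4z**2 + 12z - 72 = (2z - 6)(2z + 12) + (0)
Last nonzero remainder: 2z + 12. Dividing through by 2 gives the monic gcd z + 6.
Cancel z + 6 from numerator and denominator to get the reduced form.

(20 - 9z + z**2)/(-12 + 4z)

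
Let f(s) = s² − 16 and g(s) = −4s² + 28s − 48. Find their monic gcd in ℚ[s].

Euclidean algorithm in ℚ[s]:
  s² − 16 = (−1/4)(−4s² + 28s − 48) + (7s − 28)
  −4s² + 28s − 48 = (−(4/7)s + 12/7)(7s − 28) + (0)
Last nonzero remainder: 7s − 28. Dividing through by 7 gives the monic gcd s − 4.

s − 4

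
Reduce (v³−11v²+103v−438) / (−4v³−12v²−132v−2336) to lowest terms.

Apply the Euclidean algorithm:
  v³−11v²+103v−438 = (−1/4)(−4v³−12v²−132v−2336) + (−14v²+70v−1022)
  −4v³−12v²−132v−2336 = ((2/7)v+16/7)(−14v²+70v−1022) + (0)
Last nonzero remainder: −14v²+70v−1022. Dividing through by −14 gives the monic gcd v²−5v+73.
Cancel v²−5v+73 from numerator and denominator to get the reduced form.

(−v+6)/(4v+32)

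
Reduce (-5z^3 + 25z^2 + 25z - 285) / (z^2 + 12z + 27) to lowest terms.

(-5z^2 + 40z - 95)/(z + 9)

Euclidean algorithm in ℚ[z]:
  -5z^3 + 25z^2 + 25z - 285 = (-5z + 85)(z^2 + 12z + 27) + (-860z - 2580)
  z^2 + 12z + 27 = (-(1/860)z - 9/860)(-860z - 2580) + (0)
Last nonzero remainder: -860z - 2580. Dividing through by -860 gives the monic gcd z + 3.
Cancel z + 3 from numerator and denominator to get the reduced form.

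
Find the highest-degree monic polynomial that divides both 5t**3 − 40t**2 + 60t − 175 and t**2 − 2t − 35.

t − 7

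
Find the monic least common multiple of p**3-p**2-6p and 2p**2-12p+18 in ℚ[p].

Apply the Euclidean algorithm:
  p**3-p**2-6p = ((1/2)p+5/2)(2p**2-12p+18) + (15p-45)
  2p**2-12p+18 = ((2/15)p-2/5)(15p-45) + (0)
Last nonzero remainder: 15p-45. Dividing through by 15 gives the monic gcd p-3.
Then lcm(f, g) = f·g / gcd(f, g); expanding and making the result monic gives the answer.

p**4-4p**3-3p**2+18p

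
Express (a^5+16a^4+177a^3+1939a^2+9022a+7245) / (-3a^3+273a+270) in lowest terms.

(-a^3-6a^2-108a-805)/(3a-30)

Apply the Euclidean algorithm:
  a^5+16a^4+177a^3+1939a^2+9022a+7245 = (-(1/3)a^2-(16/3)a-268/3)(-3a^3+273a+270) + (3485a^2+34850a+31365)
  -3a^3+273a+270 = (-(3/3485)a+6/697)(3485a^2+34850a+31365) + (0)
Last nonzero remainder: 3485a^2+34850a+31365. Dividing through by 3485 gives the monic gcd a^2+10a+9.
Cancel a^2+10a+9 from numerator and denominator to get the reduced form.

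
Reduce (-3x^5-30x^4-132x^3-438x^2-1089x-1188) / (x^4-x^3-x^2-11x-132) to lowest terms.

(-3x^2-21x-36)/(x-4)

Apply the Euclidean algorithm:
  -3x^5-30x^4-132x^3-438x^2-1089x-1188 = (-3x-33)(x^4-x^3-x^2-11x-132) + (-168x^3-504x^2-1848x-5544)
  x^4-x^3-x^2-11x-132 = (-(1/168)x+1/42)(-168x^3-504x^2-1848x-5544) + (0)
Last nonzero remainder: -168x^3-504x^2-1848x-5544. Dividing through by -168 gives the monic gcd x^3+3x^2+11x+33.
Cancel x^3+3x^2+11x+33 from numerator and denominator to get the reduced form.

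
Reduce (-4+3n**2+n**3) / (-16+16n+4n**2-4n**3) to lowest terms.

(-2-n)/(-8+4n)

By polynomial division,
  n**3+3n**2-4 = (-1/4)(-4n**3+4n**2+16n-16) + (4n**2+4n-8)
  -4n**3+4n**2+16n-16 = (-n+2)(4n**2+4n-8) + (0)
Last nonzero remainder: 4n**2+4n-8. Dividing through by 4 gives the monic gcd n**2+n-2.
Cancel n**2+n-2 from numerator and denominator to get the reduced form.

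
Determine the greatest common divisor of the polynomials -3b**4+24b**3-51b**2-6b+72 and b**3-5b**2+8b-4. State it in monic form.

b-2

Euclidean algorithm in ℚ[b]:
  -3b**4+24b**3-51b**2-6b+72 = (-3b+9)(b**3-5b**2+8b-4) + (18b**2-90b+108)
  b**3-5b**2+8b-4 = ((1/18)b)(18b**2-90b+108) + (2b-4)
  18b**2-90b+108 = (9b-27)(2b-4) + (0)
Last nonzero remainder: 2b-4. Dividing through by 2 gives the monic gcd b-2.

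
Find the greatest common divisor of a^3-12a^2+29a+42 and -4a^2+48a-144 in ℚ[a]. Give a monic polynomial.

a-6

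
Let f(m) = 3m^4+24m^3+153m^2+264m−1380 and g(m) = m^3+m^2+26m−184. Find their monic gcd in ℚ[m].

m^2+5m+46

By polynomial division,
  3m^4+24m^3+153m^2+264m−1380 = (3m+21)(m^3+m^2+26m−184) + (54m^2+270m+2484)
  m^3+m^2+26m−184 = ((1/54)m−2/27)(54m^2+270m+2484) + (0)
Last nonzero remainder: 54m^2+270m+2484. Dividing through by 54 gives the monic gcd m^2+5m+46.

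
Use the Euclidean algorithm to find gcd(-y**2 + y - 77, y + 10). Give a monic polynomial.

By polynomial division,
  -y**2 + y - 77 = (-y + 11)(y + 10) + (-187)
  y + 10 = (-(1/187)y - 10/187)(-187) + (0)
The last nonzero remainder is the constant -187, so the polynomials are coprime and gcd = 1.

1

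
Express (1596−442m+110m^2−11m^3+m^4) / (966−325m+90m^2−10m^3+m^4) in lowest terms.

Repeated division with remainder:
  m^4−11m^3+110m^2−442m+1596 = (m^4−10m^3+90m^2−325m+966) + (−m^3+20m^2−117m+630)
  m^4−10m^3+90m^2−325m+966 = (−m−10)(−m^3+20m^2−117m+630) + (173m^2−865m+7266)
  −m^3+20m^2−117m+630 = (−(1/173)m+15/173)(173m^2−865m+7266) + (0)
Last nonzero remainder: 173m^2−865m+7266. Dividing through by 173 gives the monic gcd m^2−5m+42.
Cancel m^2−5m+42 from numerator and denominator to get the reduced form.

(38−6m+m^2)/(23−5m+m^2)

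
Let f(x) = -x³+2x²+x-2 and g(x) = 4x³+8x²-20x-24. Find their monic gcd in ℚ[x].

Euclidean algorithm in ℚ[x]:
  -x³+2x²+x-2 = (-1/4)(4x³+8x²-20x-24) + (4x²-4x-8)
  4x³+8x²-20x-24 = (x+3)(4x²-4x-8) + (0)
Last nonzero remainder: 4x²-4x-8. Dividing through by 4 gives the monic gcd x²-x-2.

x²-x-2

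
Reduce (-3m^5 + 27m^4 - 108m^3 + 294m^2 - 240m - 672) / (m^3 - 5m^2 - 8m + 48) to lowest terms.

(-3m^3 + 3m^2 - 36m - 42)/(m + 3)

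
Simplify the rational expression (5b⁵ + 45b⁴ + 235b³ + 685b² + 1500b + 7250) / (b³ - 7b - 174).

(5b³ + 15b² + 250)/(b - 6)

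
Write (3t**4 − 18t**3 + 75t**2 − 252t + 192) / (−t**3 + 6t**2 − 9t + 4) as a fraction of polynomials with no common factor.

Repeated division with remainder:
  3t**4 − 18t**3 + 75t**2 − 252t + 192 = (−3t)(−t**3 + 6t**2 − 9t + 4) + (48t**2 − 240t + 192)
  −t**3 + 6t**2 − 9t + 4 = (−(1/48)t + 1/48)(48t**2 − 240t + 192) + (0)
Last nonzero remainder: 48t**2 − 240t + 192. Dividing through by 48 gives the monic gcd t**2 − 5t + 4.
Cancel t**2 − 5t + 4 from numerator and denominator to get the reduced form.

(−3t**2 + 3t − 48)/(t − 1)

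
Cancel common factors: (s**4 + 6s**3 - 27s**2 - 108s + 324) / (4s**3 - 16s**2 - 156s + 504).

(s**2 + 3s - 18)/(4s - 28)

Repeated division with remainder:
  s**4 + 6s**3 - 27s**2 - 108s + 324 = ((1/4)s + 5/2)(4s**3 - 16s**2 - 156s + 504) + (52s**2 + 156s - 936)
  4s**3 - 16s**2 - 156s + 504 = ((1/13)s - 7/13)(52s**2 + 156s - 936) + (0)
Last nonzero remainder: 52s**2 + 156s - 936. Dividing through by 52 gives the monic gcd s**2 + 3s - 18.
Cancel s**2 + 3s - 18 from numerator and denominator to get the reduced form.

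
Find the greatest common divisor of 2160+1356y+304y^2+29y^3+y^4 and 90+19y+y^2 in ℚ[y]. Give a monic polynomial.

90+19y+y^2

Euclidean algorithm in ℚ[y]:
  y^4+29y^3+304y^2+1356y+2160 = (y^2+10y+24)(y^2+19y+90) + (0)
The last nonzero remainder y^2+19y+90 is already monic.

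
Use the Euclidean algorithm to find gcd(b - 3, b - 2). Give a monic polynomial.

1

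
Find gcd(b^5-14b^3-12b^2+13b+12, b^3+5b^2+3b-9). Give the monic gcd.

b^2+2b-3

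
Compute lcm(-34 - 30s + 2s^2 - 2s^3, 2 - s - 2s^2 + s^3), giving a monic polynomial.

Repeated division with remainder:
  -2s^3 + 2s^2 - 30s - 34 = (-2)(s^3 - 2s^2 - s + 2) + (-2s^2 - 32s - 30)
  s^3 - 2s^2 - s + 2 = (-(1/2)s + 9)(-2s^2 - 32s - 30) + (272s + 272)
  -2s^2 - 32s - 30 = (-(1/136)s - 15/136)(272s + 272) + (0)
Last nonzero remainder: 272s + 272. Dividing through by 272 gives the monic gcd s + 1.
Then lcm(f, g) = f·g / gcd(f, g); expanding and making the result monic gives the answer.

34 - 21s - 30s^2 + 20s^3 - 4s^4 + s^5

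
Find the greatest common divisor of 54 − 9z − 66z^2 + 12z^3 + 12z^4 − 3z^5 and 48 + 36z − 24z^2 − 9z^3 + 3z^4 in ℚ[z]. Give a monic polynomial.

2 + 3z + z^2

By polynomial division,
  −3z^5 + 12z^4 + 12z^3 − 66z^2 − 9z + 54 = (−z + 1)(3z^4 − 9z^3 − 24z^2 + 36z + 48) + (−3z^3 − 6z^2 + 3z + 6)
  3z^4 − 9z^3 − 24z^2 + 36z + 48 = (−z + 5)(−3z^3 − 6z^2 + 3z + 6) + (9z^2 + 27z + 18)
  −3z^3 − 6z^2 + 3z + 6 = (−(1/3)z + 1/3)(9z^2 + 27z + 18) + (0)
Last nonzero remainder: 9z^2 + 27z + 18. Dividing through by 9 gives the monic gcd z^2 + 3z + 2.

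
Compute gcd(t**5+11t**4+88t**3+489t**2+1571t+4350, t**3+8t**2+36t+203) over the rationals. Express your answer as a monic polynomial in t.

Repeated division with remainder:
  t**5+11t**4+88t**3+489t**2+1571t+4350 = (t**2+3t+28)(t**3+8t**2+36t+203) + (−46t**2−46t−1334)
  t**3+8t**2+36t+203 = (−(1/46)t−7/46)(−46t**2−46t−1334) + (0)
Last nonzero remainder: −46t**2−46t−1334. Dividing through by −46 gives the monic gcd t**2+t+29.

t**2+t+29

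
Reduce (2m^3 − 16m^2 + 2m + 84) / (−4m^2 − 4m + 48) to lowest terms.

Repeated division with remainder:
  2m^3 − 16m^2 + 2m + 84 = (−(1/2)m + 9/2)(−4m^2 − 4m + 48) + (44m − 132)
  −4m^2 − 4m + 48 = (−(1/11)m − 4/11)(44m − 132) + (0)
Last nonzero remainder: 44m − 132. Dividing through by 44 gives the monic gcd m − 3.
Cancel m − 3 from numerator and denominator to get the reduced form.

(−m^2 + 5m + 14)/(2m + 8)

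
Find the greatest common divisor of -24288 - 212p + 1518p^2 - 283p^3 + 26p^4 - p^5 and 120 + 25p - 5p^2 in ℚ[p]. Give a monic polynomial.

-24 - 5p + p^2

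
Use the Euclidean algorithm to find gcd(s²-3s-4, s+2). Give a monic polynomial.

1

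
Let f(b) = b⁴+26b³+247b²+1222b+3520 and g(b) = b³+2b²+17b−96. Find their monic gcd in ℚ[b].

Apply the Euclidean algorithm:
  b⁴+26b³+247b²+1222b+3520 = (b+24)(b³+2b²+17b−96) + (182b²+910b+5824)
  b³+2b²+17b−96 = ((1/182)b−3/182)(182b²+910b+5824) + (0)
Last nonzero remainder: 182b²+910b+5824. Dividing through by 182 gives the monic gcd b²+5b+32.

b²+5b+32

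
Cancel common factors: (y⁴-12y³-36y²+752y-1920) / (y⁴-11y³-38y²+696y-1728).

(y-10)/(y-9)

Euclidean algorithm in ℚ[y]:
  y⁴-12y³-36y²+752y-1920 = (y⁴-11y³-38y²+696y-1728) + (-y³+2y²+56y-192)
  y⁴-11y³-38y²+696y-1728 = (-y+9)(-y³+2y²+56y-192) + (0)
Last nonzero remainder: -y³+2y²+56y-192. Dividing through by -1 gives the monic gcd y³-2y²-56y+192.
Cancel y³-2y²-56y+192 from numerator and denominator to get the reduced form.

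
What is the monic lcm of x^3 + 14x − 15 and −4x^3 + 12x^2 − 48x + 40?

x^5 − 2x^4 + 24x^3 − 43x^2 + 170x − 150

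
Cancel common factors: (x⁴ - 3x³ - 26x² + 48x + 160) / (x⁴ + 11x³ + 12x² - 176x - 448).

By polynomial division,
  x⁴ - 3x³ - 26x² + 48x + 160 = (x⁴ + 11x³ + 12x² - 176x - 448) + (-14x³ - 38x² + 224x + 608)
  x⁴ + 11x³ + 12x² - 176x - 448 = (-(1/14)x - 29/49)(-14x³ - 38x² + 224x + 608) + ((270/49)x² - 4320/49)
  -14x³ - 38x² + 224x + 608 = (-(343/135)x - 931/135)((270/49)x² - 4320/49) + (0)
Last nonzero remainder: (270/49)x² - 4320/49. Dividing through by 270/49 gives the monic gcd x² - 16.
Cancel x² - 16 from numerator and denominator to get the reduced form.

(x² - 3x - 10)/(x² + 11x + 28)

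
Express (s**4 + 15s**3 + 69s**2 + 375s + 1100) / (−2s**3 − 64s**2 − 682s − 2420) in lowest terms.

By polynomial division,
  s**4 + 15s**3 + 69s**2 + 375s + 1100 = (−(1/2)s + 17/2)(−2s**3 − 64s**2 − 682s − 2420) + (272s**2 + 4962s + 21670)
  −2s**3 − 64s**2 − 682s − 2420 = (−(1/136)s − 1871/18496)(272s**2 + 4962s + 21670) + (−(191625/9248)s − 2107875/9248)
  272s**2 + 4962s + 21670 = (−(2515456/191625)s − 3643712/38325)(−(191625/9248)s − 2107875/9248) + (0)
Last nonzero remainder: −(191625/9248)s − 2107875/9248. Dividing through by −191625/9248 gives the monic gcd s + 11.
Cancel s + 11 from numerator and denominator to get the reduced form.

(−s**3 − 4s**2 − 25s − 100)/(2s**2 + 42s + 220)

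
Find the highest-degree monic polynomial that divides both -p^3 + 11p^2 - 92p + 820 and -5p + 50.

Repeated division with remainder:
  -p^3 + 11p^2 - 92p + 820 = ((1/5)p^2 - (1/5)p + 82/5)(-5p + 50) + (0)
Last nonzero remainder: -5p + 50. Dividing through by -5 gives the monic gcd p - 10.

p - 10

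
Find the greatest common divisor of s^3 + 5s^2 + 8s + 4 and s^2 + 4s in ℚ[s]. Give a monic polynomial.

Euclidean algorithm in ℚ[s]:
  s^3 + 5s^2 + 8s + 4 = (s + 1)(s^2 + 4s) + (4s + 4)
  s^2 + 4s = ((1/4)s + 3/4)(4s + 4) + (-3)
  4s + 4 = (-(4/3)s - 4/3)(-3) + (0)
The last nonzero remainder is the constant -3, so the polynomials are coprime and gcd = 1.

1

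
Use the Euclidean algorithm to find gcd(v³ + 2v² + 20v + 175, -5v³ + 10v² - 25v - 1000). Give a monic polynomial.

By polynomial division,
  v³ + 2v² + 20v + 175 = (-1/5)(-5v³ + 10v² - 25v - 1000) + (4v² + 15v - 25)
  -5v³ + 10v² - 25v - 1000 = (-(5/4)v + 115/16)(4v² + 15v - 25) + (-(2625/16)v - 13125/16)
  4v² + 15v - 25 = (-(64/2625)v + 16/525)(-(2625/16)v - 13125/16) + (0)
Last nonzero remainder: -(2625/16)v - 13125/16. Dividing through by -2625/16 gives the monic gcd v + 5.

v + 5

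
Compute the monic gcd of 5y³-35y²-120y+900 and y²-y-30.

y²-y-30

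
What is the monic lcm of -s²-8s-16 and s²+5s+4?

Euclidean algorithm in ℚ[s]:
  -s²-8s-16 = (-1)(s²+5s+4) + (-3s-12)
  s²+5s+4 = (-(1/3)s-1/3)(-3s-12) + (0)
Last nonzero remainder: -3s-12. Dividing through by -3 gives the monic gcd s+4.
Then lcm(f, g) = f·g / gcd(f, g); expanding and making the result monic gives the answer.

s³+9s²+24s+16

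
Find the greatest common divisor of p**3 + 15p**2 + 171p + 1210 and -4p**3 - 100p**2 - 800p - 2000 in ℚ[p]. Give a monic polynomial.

p + 10

Euclidean algorithm in ℚ[p]:
  p**3 + 15p**2 + 171p + 1210 = (-1/4)(-4p**3 - 100p**2 - 800p - 2000) + (-10p**2 - 29p + 710)
  -4p**3 - 100p**2 - 800p - 2000 = ((2/5)p + 221/25)(-10p**2 - 29p + 710) + (-(20691/25)p - 41382/5)
  -10p**2 - 29p + 710 = ((250/20691)p - 1775/20691)(-(20691/25)p - 41382/5) + (0)
Last nonzero remainder: -(20691/25)p - 41382/5. Dividing through by -20691/25 gives the monic gcd p + 10.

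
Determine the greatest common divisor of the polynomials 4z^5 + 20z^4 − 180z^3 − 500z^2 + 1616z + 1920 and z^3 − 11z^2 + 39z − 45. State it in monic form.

z^2 − 8z + 15

Euclidean algorithm in ℚ[z]:
  4z^5 + 20z^4 − 180z^3 − 500z^2 + 1616z + 1920 = (4z^2 + 64z + 368)(z^3 − 11z^2 + 39z − 45) + (1232z^2 − 9856z + 18480)
  z^3 − 11z^2 + 39z − 45 = ((1/1232)z − 3/1232)(1232z^2 − 9856z + 18480) + (0)
Last nonzero remainder: 1232z^2 − 9856z + 18480. Dividing through by 1232 gives the monic gcd z^2 − 8z + 15.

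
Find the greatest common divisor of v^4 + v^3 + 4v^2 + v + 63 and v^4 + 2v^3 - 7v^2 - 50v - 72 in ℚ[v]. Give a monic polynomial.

v^2 + 4v + 9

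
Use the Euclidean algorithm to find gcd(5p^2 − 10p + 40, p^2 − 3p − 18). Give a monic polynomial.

1

By polynomial division,
  5p^2 − 10p + 40 = (5)(p^2 − 3p − 18) + (5p + 130)
  p^2 − 3p − 18 = ((1/5)p − 29/5)(5p + 130) + (736)
  5p + 130 = ((5/736)p + 65/368)(736) + (0)
The last nonzero remainder is the constant 736, so the polynomials are coprime and gcd = 1.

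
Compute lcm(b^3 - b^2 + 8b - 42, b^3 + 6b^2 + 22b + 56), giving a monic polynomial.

Euclidean algorithm in ℚ[b]:
  b^3 - b^2 + 8b - 42 = (b^3 + 6b^2 + 22b + 56) + (-7b^2 - 14b - 98)
  b^3 + 6b^2 + 22b + 56 = (-(1/7)b - 4/7)(-7b^2 - 14b - 98) + (0)
Last nonzero remainder: -7b^2 - 14b - 98. Dividing through by -7 gives the monic gcd b^2 + 2b + 14.
Then lcm(f, g) = f·g / gcd(f, g); expanding and making the result monic gives the answer.

b^4 + 3b^3 + 4b^2 - 10b - 168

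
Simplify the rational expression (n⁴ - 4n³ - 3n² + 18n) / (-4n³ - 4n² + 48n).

Euclidean algorithm in ℚ[n]:
  n⁴ - 4n³ - 3n² + 18n = (-(1/4)n + 5/4)(-4n³ - 4n² + 48n) + (14n² - 42n)
  -4n³ - 4n² + 48n = (-(2/7)n - 8/7)(14n² - 42n) + (0)
Last nonzero remainder: 14n² - 42n. Dividing through by 14 gives the monic gcd n² - 3n.
Cancel n² - 3n from numerator and denominator to get the reduced form.

(-n² + n + 6)/(4n + 16)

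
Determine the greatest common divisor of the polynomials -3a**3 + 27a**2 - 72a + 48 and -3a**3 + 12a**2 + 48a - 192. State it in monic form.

a**2 - 8a + 16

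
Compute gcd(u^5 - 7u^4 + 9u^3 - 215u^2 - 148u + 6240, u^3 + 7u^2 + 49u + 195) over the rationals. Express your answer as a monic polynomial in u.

u^2 + 2u + 39

Apply the Euclidean algorithm:
  u^5 - 7u^4 + 9u^3 - 215u^2 - 148u + 6240 = (u^2 - 14u + 58)(u^3 + 7u^2 + 49u + 195) + (-130u^2 - 260u - 5070)
  u^3 + 7u^2 + 49u + 195 = (-(1/130)u - 1/26)(-130u^2 - 260u - 5070) + (0)
Last nonzero remainder: -130u^2 - 260u - 5070. Dividing through by -130 gives the monic gcd u^2 + 2u + 39.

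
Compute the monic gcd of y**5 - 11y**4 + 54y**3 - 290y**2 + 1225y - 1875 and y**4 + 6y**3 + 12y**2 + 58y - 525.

y**3 - y**2 + 19y - 75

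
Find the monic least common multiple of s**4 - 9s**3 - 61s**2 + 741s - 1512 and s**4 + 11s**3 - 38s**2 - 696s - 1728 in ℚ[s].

By polynomial division,
  s**4 - 9s**3 - 61s**2 + 741s - 1512 = (s**4 + 11s**3 - 38s**2 - 696s - 1728) + (-20s**3 - 23s**2 + 1437s + 216)
  s**4 + 11s**3 - 38s**2 - 696s - 1728 = (-(1/20)s - 197/400)(-20s**3 - 23s**2 + 1437s + 216) + ((9009/400)s**2 + (9009/400)s - 81081/50)
  -20s**3 - 23s**2 + 1437s + 216 = (-(8000/9009)s - 400/3003)((9009/400)s**2 + (9009/400)s - 81081/50) + (0)
Last nonzero remainder: (9009/400)s**2 + (9009/400)s - 81081/50. Dividing through by 9009/400 gives the monic gcd s**2 + s - 72.
Then lcm(f, g) = f·g / gcd(f, g); expanding and making the result monic gives the answer.

s**6 + s**5 - 127s**4 - 85s**3 + 4434s**2 + 2664s - 36288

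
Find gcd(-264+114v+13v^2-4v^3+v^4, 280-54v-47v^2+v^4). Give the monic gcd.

Repeated division with remainder:
  v^4-4v^3+13v^2+114v-264 = (v^4-47v^2-54v+280) + (-4v^3+60v^2+168v-544)
  v^4-47v^2-54v+280 = (-(1/4)v-15/4)(-4v^3+60v^2+168v-544) + (220v^2+440v-1760)
  -4v^3+60v^2+168v-544 = (-(1/55)v+17/55)(220v^2+440v-1760) + (0)
Last nonzero remainder: 220v^2+440v-1760. Dividing through by 220 gives the monic gcd v^2+2v-8.

-8+2v+v^2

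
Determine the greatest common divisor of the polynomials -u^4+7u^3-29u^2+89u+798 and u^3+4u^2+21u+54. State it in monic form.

u+3

Repeated division with remainder:
  -u^4+7u^3-29u^2+89u+798 = (-u+11)(u^3+4u^2+21u+54) + (-52u^2-88u+204)
  u^3+4u^2+21u+54 = (-(1/52)u-15/338)(-52u^2-88u+204) + ((3552/169)u+10656/169)
  -52u^2-88u+204 = (-(2197/888)u+2873/888)((3552/169)u+10656/169) + (0)
Last nonzero remainder: (3552/169)u+10656/169. Dividing through by 3552/169 gives the monic gcd u+3.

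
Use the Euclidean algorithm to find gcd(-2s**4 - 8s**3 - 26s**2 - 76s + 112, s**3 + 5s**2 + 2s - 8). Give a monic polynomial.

Repeated division with remainder:
  -2s**4 - 8s**3 - 26s**2 - 76s + 112 = (-2s + 2)(s**3 + 5s**2 + 2s - 8) + (-32s**2 - 96s + 128)
  s**3 + 5s**2 + 2s - 8 = (-(1/32)s - 1/16)(-32s**2 - 96s + 128) + (0)
Last nonzero remainder: -32s**2 - 96s + 128. Dividing through by -32 gives the monic gcd s**2 + 3s - 4.

s**2 + 3s - 4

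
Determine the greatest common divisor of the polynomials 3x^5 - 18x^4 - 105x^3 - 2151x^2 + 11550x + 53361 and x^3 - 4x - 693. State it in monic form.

x^2 + 9x + 77

Repeated division with remainder:
  3x^5 - 18x^4 - 105x^3 - 2151x^2 + 11550x + 53361 = (3x^2 - 18x - 93)(x^3 - 4x - 693) + (-144x^2 - 1296x - 11088)
  x^3 - 4x - 693 = (-(1/144)x + 1/16)(-144x^2 - 1296x - 11088) + (0)
Last nonzero remainder: -144x^2 - 1296x - 11088. Dividing through by -144 gives the monic gcd x^2 + 9x + 77.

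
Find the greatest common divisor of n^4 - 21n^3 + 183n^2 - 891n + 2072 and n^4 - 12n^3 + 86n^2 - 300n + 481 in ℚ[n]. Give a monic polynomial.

Euclidean algorithm in ℚ[n]:
  n^4 - 21n^3 + 183n^2 - 891n + 2072 = (n^4 - 12n^3 + 86n^2 - 300n + 481) + (-9n^3 + 97n^2 - 591n + 1591)
  n^4 - 12n^3 + 86n^2 - 300n + 481 = (-(1/9)n + 11/81)(-9n^3 + 97n^2 - 591n + 1591) + ((580/81)n^2 - (1160/27)n + 21460/81)
  -9n^3 + 97n^2 - 591n + 1591 = (-(729/580)n + 3483/580)((580/81)n^2 - (1160/27)n + 21460/81) + (0)
Last nonzero remainder: (580/81)n^2 - (1160/27)n + 21460/81. Dividing through by 580/81 gives the monic gcd n^2 - 6n + 37.

n^2 - 6n + 37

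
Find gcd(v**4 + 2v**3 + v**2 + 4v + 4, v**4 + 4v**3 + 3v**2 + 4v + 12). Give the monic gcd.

Repeated division with remainder:
  v**4 + 2v**3 + v**2 + 4v + 4 = (v**4 + 4v**3 + 3v**2 + 4v + 12) + (-2v**3 - 2v**2 - 8)
  v**4 + 4v**3 + 3v**2 + 4v + 12 = (-(1/2)v - 3/2)(-2v**3 - 2v**2 - 8) + (0)
Last nonzero remainder: -2v**3 - 2v**2 - 8. Dividing through by -2 gives the monic gcd v**3 + v**2 + 4.

v**3 + v**2 + 4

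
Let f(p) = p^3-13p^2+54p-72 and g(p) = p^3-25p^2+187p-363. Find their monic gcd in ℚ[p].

p-3

Apply the Euclidean algorithm:
  p^3-13p^2+54p-72 = (p^3-25p^2+187p-363) + (12p^2-133p+291)
  p^3-25p^2+187p-363 = ((1/12)p-167/144)(12p^2-133p+291) + ((1225/144)p-1225/48)
  12p^2-133p+291 = ((1728/1225)p-13968/1225)((1225/144)p-1225/48) + (0)
Last nonzero remainder: (1225/144)p-1225/48. Dividing through by 1225/144 gives the monic gcd p-3.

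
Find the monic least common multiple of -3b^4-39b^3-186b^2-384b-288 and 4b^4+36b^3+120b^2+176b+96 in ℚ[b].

b^6+17b^5+118b^4+428b^3+856b^2+896b+384

Apply the Euclidean algorithm:
  -3b^4-39b^3-186b^2-384b-288 = (-3/4)(4b^4+36b^3+120b^2+176b+96) + (-12b^3-96b^2-252b-216)
  4b^4+36b^3+120b^2+176b+96 = (-(1/3)b-1/3)(-12b^3-96b^2-252b-216) + (4b^2+20b+24)
  -12b^3-96b^2-252b-216 = (-3b-9)(4b^2+20b+24) + (0)
Last nonzero remainder: 4b^2+20b+24. Dividing through by 4 gives the monic gcd b^2+5b+6.
Then lcm(f, g) = f·g / gcd(f, g); expanding and making the result monic gives the answer.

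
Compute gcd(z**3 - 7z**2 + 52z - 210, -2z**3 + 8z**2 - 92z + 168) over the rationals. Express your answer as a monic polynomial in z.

z**2 - 2z + 42

Repeated division with remainder:
  z**3 - 7z**2 + 52z - 210 = (-1/2)(-2z**3 + 8z**2 - 92z + 168) + (-3z**2 + 6z - 126)
  -2z**3 + 8z**2 - 92z + 168 = ((2/3)z - 4/3)(-3z**2 + 6z - 126) + (0)
Last nonzero remainder: -3z**2 + 6z - 126. Dividing through by -3 gives the monic gcd z**2 - 2z + 42.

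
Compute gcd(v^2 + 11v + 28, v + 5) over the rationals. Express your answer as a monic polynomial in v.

1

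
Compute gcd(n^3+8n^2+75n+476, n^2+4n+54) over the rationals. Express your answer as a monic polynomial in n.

1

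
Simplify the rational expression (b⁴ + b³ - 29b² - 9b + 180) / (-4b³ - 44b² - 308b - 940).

(-b³ + 4b² + 9b - 36)/(4b² + 24b + 188)

Repeated division with remainder:
  b⁴ + b³ - 29b² - 9b + 180 = (-(1/4)b + 5/2)(-4b³ - 44b² - 308b - 940) + (4b² + 526b + 2530)
  -4b³ - 44b² - 308b - 940 = (-b + 241/2)(4b² + 526b + 2530) + (-61161b - 305805)
  4b² + 526b + 2530 = (-(4/61161)b - 506/61161)(-61161b - 305805) + (0)
Last nonzero remainder: -61161b - 305805. Dividing through by -61161 gives the monic gcd b + 5.
Cancel b + 5 from numerator and denominator to get the reduced form.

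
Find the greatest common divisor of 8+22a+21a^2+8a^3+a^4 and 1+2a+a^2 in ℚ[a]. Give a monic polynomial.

1+2a+a^2

Apply the Euclidean algorithm:
  a^4+8a^3+21a^2+22a+8 = (a^2+6a+8)(a^2+2a+1) + (0)
The last nonzero remainder a^2+2a+1 is already monic.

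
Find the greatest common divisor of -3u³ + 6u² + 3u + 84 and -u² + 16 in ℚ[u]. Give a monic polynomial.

Euclidean algorithm in ℚ[u]:
  -3u³ + 6u² + 3u + 84 = (3u - 6)(-u² + 16) + (-45u + 180)
  -u² + 16 = ((1/45)u + 4/45)(-45u + 180) + (0)
Last nonzero remainder: -45u + 180. Dividing through by -45 gives the monic gcd u - 4.

u - 4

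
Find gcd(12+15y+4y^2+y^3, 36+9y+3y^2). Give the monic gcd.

12+3y+y^2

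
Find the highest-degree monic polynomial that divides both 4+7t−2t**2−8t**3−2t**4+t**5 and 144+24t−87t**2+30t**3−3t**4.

−4−3t+t**2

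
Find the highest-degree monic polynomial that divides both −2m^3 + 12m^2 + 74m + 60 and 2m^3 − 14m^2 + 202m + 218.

Apply the Euclidean algorithm:
  −2m^3 + 12m^2 + 74m + 60 = (−1)(2m^3 − 14m^2 + 202m + 218) + (−2m^2 + 276m + 278)
  2m^3 − 14m^2 + 202m + 218 = (−m − 131)(−2m^2 + 276m + 278) + (36636m + 36636)
  −2m^2 + 276m + 278 = (−(1/18318)m + 139/18318)(36636m + 36636) + (0)
Last nonzero remainder: 36636m + 36636. Dividing through by 36636 gives the monic gcd m + 1.

m + 1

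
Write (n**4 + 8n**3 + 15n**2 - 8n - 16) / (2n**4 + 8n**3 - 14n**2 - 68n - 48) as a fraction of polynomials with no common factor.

By polynomial division,
  n**4 + 8n**3 + 15n**2 - 8n - 16 = (1/2)(2n**4 + 8n**3 - 14n**2 - 68n - 48) + (4n**3 + 22n**2 + 26n + 8)
  2n**4 + 8n**3 - 14n**2 - 68n - 48 = ((1/2)n - 3/4)(4n**3 + 22n**2 + 26n + 8) + (-(21/2)n**2 - (105/2)n - 42)
  4n**3 + 22n**2 + 26n + 8 = (-(8/21)n - 4/21)(-(21/2)n**2 - (105/2)n - 42) + (0)
Last nonzero remainder: -(21/2)n**2 - (105/2)n - 42. Dividing through by -21/2 gives the monic gcd n**2 + 5n + 4.
Cancel n**2 + 5n + 4 from numerator and denominator to get the reduced form.

(n**2 + 3n - 4)/(2n**2 - 2n - 12)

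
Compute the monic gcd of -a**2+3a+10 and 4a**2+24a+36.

Repeated division with remainder:
  -a**2+3a+10 = (-1/4)(4a**2+24a+36) + (9a+19)
  4a**2+24a+36 = ((4/9)a+140/81)(9a+19) + (256/81)
  9a+19 = ((729/256)a+1539/256)(256/81) + (0)
The last nonzero remainder is the constant 256/81, so the polynomials are coprime and gcd = 1.

1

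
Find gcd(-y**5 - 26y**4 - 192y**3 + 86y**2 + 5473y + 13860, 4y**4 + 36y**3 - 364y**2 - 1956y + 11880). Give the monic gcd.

Apply the Euclidean algorithm:
  -y**5 - 26y**4 - 192y**3 + 86y**2 + 5473y + 13860 = (-(1/4)y - 17/4)(4y**4 + 36y**3 - 364y**2 - 1956y + 11880) + (-130y**3 - 1950y**2 + 130y + 64350)
  4y**4 + 36y**3 - 364y**2 - 1956y + 11880 = (-(2/65)y + 12/65)(-130y**3 - 1950y**2 + 130y + 64350) + (0)
Last nonzero remainder: -130y**3 - 1950y**2 + 130y + 64350. Dividing through by -130 gives the monic gcd y**3 + 15y**2 - y - 495.

y**3 + 15y**2 - y - 495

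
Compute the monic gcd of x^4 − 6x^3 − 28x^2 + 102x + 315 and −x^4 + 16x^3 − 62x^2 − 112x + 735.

Apply the Euclidean algorithm:
  x^4 − 6x^3 − 28x^2 + 102x + 315 = (−1)(−x^4 + 16x^3 − 62x^2 − 112x + 735) + (10x^3 − 90x^2 − 10x + 1050)
  −x^4 + 16x^3 − 62x^2 − 112x + 735 = (−(1/10)x + 7/10)(10x^3 − 90x^2 − 10x + 1050) + (0)
Last nonzero remainder: 10x^3 − 90x^2 − 10x + 1050. Dividing through by 10 gives the monic gcd x^3 − 9x^2 − x + 105.

x^3 − 9x^2 − x + 105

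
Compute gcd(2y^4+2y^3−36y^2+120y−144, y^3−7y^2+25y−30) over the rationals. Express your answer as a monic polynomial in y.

Apply the Euclidean algorithm:
  2y^4+2y^3−36y^2+120y−144 = (2y+16)(y^3−7y^2+25y−30) + (26y^2−220y+336)
  y^3−7y^2+25y−30 = ((1/26)y+19/338)(26y^2−220y+336) + ((4131/169)y−8262/169)
  26y^2−220y+336 = ((4394/4131)y−9464/1377)((4131/169)y−8262/169) + (0)
Last nonzero remainder: (4131/169)y−8262/169. Dividing through by 4131/169 gives the monic gcd y−2.

y−2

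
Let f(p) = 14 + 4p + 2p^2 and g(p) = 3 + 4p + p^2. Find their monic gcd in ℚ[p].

1

Apply the Euclidean algorithm:
  2p^2 + 4p + 14 = (2)(p^2 + 4p + 3) + (-4p + 8)
  p^2 + 4p + 3 = (-(1/4)p - 3/2)(-4p + 8) + (15)
  -4p + 8 = (-(4/15)p + 8/15)(15) + (0)
The last nonzero remainder is the constant 15, so the polynomials are coprime and gcd = 1.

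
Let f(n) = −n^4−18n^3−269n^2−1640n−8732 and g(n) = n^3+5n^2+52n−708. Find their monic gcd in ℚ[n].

n^2+11n+118

Euclidean algorithm in ℚ[n]:
  −n^4−18n^3−269n^2−1640n−8732 = (−n−13)(n^3+5n^2+52n−708) + (−152n^2−1672n−17936)
  n^3+5n^2+52n−708 = (−(1/152)n+3/76)(−152n^2−1672n−17936) + (0)
Last nonzero remainder: −152n^2−1672n−17936. Dividing through by −152 gives the monic gcd n^2+11n+118.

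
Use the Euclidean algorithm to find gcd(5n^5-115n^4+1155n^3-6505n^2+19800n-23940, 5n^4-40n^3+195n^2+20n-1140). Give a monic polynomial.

n^3-10n^2+59n-114

Apply the Euclidean algorithm:
  5n^5-115n^4+1155n^3-6505n^2+19800n-23940 = (n-15)(5n^4-40n^3+195n^2+20n-1140) + (360n^3-3600n^2+21240n-41040)
  5n^4-40n^3+195n^2+20n-1140 = ((1/72)n+1/36)(360n^3-3600n^2+21240n-41040) + (0)
Last nonzero remainder: 360n^3-3600n^2+21240n-41040. Dividing through by 360 gives the monic gcd n^3-10n^2+59n-114.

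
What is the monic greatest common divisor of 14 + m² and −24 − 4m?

1

Repeated division with remainder:
  m² + 14 = (−(1/4)m + 3/2)(−4m − 24) + (50)
  −4m − 24 = (−(2/25)m − 12/25)(50) + (0)
The last nonzero remainder is the constant 50, so the polynomials are coprime and gcd = 1.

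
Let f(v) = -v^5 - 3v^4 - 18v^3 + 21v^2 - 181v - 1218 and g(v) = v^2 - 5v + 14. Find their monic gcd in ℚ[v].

v^2 - 5v + 14

By polynomial division,
  -v^5 - 3v^4 - 18v^3 + 21v^2 - 181v - 1218 = (-v^3 - 8v^2 - 44v - 87)(v^2 - 5v + 14) + (0)
The last nonzero remainder v^2 - 5v + 14 is already monic.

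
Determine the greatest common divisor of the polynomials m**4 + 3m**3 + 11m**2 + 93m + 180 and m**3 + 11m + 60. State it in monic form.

m**3 + 11m + 60

Apply the Euclidean algorithm:
  m**4 + 3m**3 + 11m**2 + 93m + 180 = (m + 3)(m**3 + 11m + 60) + (0)
The last nonzero remainder m**3 + 11m + 60 is already monic.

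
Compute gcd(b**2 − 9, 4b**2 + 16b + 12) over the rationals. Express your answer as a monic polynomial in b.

Apply the Euclidean algorithm:
  b**2 − 9 = (1/4)(4b**2 + 16b + 12) + (−4b − 12)
  4b**2 + 16b + 12 = (−b − 1)(−4b − 12) + (0)
Last nonzero remainder: −4b − 12. Dividing through by −4 gives the monic gcd b + 3.

b + 3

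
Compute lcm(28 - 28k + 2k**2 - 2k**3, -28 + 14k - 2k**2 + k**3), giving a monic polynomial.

28 - 42k + 16k**2 - 3k**3 + k**4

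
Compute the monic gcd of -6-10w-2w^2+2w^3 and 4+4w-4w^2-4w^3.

1+2w+w^2

Repeated division with remainder:
  2w^3-2w^2-10w-6 = (-1/2)(-4w^3-4w^2+4w+4) + (-4w^2-8w-4)
  -4w^3-4w^2+4w+4 = (w-1)(-4w^2-8w-4) + (0)
Last nonzero remainder: -4w^2-8w-4. Dividing through by -4 gives the monic gcd w^2+2w+1.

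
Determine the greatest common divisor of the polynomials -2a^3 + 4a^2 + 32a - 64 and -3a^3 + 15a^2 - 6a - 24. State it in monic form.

Euclidean algorithm in ℚ[a]:
  -2a^3 + 4a^2 + 32a - 64 = (2/3)(-3a^3 + 15a^2 - 6a - 24) + (-6a^2 + 36a - 48)
  -3a^3 + 15a^2 - 6a - 24 = ((1/2)a + 1/2)(-6a^2 + 36a - 48) + (0)
Last nonzero remainder: -6a^2 + 36a - 48. Dividing through by -6 gives the monic gcd a^2 - 6a + 8.

a^2 - 6a + 8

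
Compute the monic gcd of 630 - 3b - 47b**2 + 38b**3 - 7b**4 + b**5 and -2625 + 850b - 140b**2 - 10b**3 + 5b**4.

15 - 4b + b**2

Repeated division with remainder:
  b**5 - 7b**4 + 38b**3 - 47b**2 - 3b + 630 = ((1/5)b - 1)(5b**4 - 10b**3 - 140b**2 + 850b - 2625) + (56b**3 - 357b**2 + 1372b - 1995)
  5b**4 - 10b**3 - 140b**2 + 850b - 2625 = ((5/56)b + 25/64)(56b**3 - 357b**2 + 1372b - 1995) + (-(7875/64)b**2 + (7875/16)b - 118125/64)
  56b**3 - 357b**2 + 1372b - 1995 = (-(512/1125)b + 1216/1125)(-(7875/64)b**2 + (7875/16)b - 118125/64) + (0)
Last nonzero remainder: -(7875/64)b**2 + (7875/16)b - 118125/64. Dividing through by -7875/64 gives the monic gcd b**2 - 4b + 15.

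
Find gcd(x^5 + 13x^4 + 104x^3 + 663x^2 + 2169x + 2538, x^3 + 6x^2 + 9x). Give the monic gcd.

x^2 + 6x + 9

Euclidean algorithm in ℚ[x]:
  x^5 + 13x^4 + 104x^3 + 663x^2 + 2169x + 2538 = (x^2 + 7x + 53)(x^3 + 6x^2 + 9x) + (282x^2 + 1692x + 2538)
  x^3 + 6x^2 + 9x = ((1/282)x)(282x^2 + 1692x + 2538) + (0)
Last nonzero remainder: 282x^2 + 1692x + 2538. Dividing through by 282 gives the monic gcd x^2 + 6x + 9.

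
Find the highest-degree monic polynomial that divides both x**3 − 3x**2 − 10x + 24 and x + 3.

x + 3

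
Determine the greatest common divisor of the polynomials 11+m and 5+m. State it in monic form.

1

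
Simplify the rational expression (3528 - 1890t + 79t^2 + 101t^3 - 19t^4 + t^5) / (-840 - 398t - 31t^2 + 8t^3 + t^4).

(-126 + 81t - 16t^2 + t^3)/(30 + 11t + t^2)

Euclidean algorithm in ℚ[t]:
  t^5 - 19t^4 + 101t^3 + 79t^2 - 1890t + 3528 = (t - 27)(t^4 + 8t^3 - 31t^2 - 398t - 840) + (348t^3 - 360t^2 - 11796t - 19152)
  t^4 + 8t^3 - 31t^2 - 398t - 840 = ((1/348)t + 131/5046)(348t^3 - 360t^2 - 11796t - 19152) + ((10296/841)t^2 - (30888/841)t - 288288/841)
  348t^3 - 360t^2 - 11796t - 19152 = ((24389/858)t + 15979/286)((10296/841)t^2 - (30888/841)t - 288288/841) + (0)
Last nonzero remainder: (10296/841)t^2 - (30888/841)t - 288288/841. Dividing through by 10296/841 gives the monic gcd t^2 - 3t - 28.
Cancel t^2 - 3t - 28 from numerator and denominator to get the reduced form.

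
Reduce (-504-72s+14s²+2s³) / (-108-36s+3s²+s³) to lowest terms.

(14+2s)/(3+s)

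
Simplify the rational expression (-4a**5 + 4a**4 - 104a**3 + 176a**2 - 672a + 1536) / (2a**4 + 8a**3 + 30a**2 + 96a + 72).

(-2a**3 + 2a**2 - 28a + 64)/(a**2 + 4a + 3)

By polynomial division,
  -4a**5 + 4a**4 - 104a**3 + 176a**2 - 672a + 1536 = (-2a + 10)(2a**4 + 8a**3 + 30a**2 + 96a + 72) + (-124a**3 + 68a**2 - 1488a + 816)
  2a**4 + 8a**3 + 30a**2 + 96a + 72 = (-(1/62)a - 141/1922)(-124a**3 + 68a**2 - 1488a + 816) + ((10560/961)a**2 + 126720/961)
  -124a**3 + 68a**2 - 1488a + 816 = (-(29791/2640)a + 16337/2640)((10560/961)a**2 + 126720/961) + (0)
Last nonzero remainder: (10560/961)a**2 + 126720/961. Dividing through by 10560/961 gives the monic gcd a**2 + 12.
Cancel a**2 + 12 from numerator and denominator to get the reduced form.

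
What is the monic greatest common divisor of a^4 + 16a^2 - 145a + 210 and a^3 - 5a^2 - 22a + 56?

Repeated division with remainder:
  a^4 + 16a^2 - 145a + 210 = (a + 5)(a^3 - 5a^2 - 22a + 56) + (63a^2 - 91a - 70)
  a^3 - 5a^2 - 22a + 56 = ((1/63)a - 32/567)(63a^2 - 91a - 70) + (-(2108/81)a + 4216/81)
  63a^2 - 91a - 70 = (-(5103/2108)a - 2835/2108)(-(2108/81)a + 4216/81) + (0)
Last nonzero remainder: -(2108/81)a + 4216/81. Dividing through by -2108/81 gives the monic gcd a - 2.

a - 2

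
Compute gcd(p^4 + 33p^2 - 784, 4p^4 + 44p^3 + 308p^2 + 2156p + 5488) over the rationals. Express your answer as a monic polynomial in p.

p^3 + 4p^2 + 49p + 196

Repeated division with remainder:
  p^4 + 33p^2 - 784 = (1/4)(4p^4 + 44p^3 + 308p^2 + 2156p + 5488) + (-11p^3 - 44p^2 - 539p - 2156)
  4p^4 + 44p^3 + 308p^2 + 2156p + 5488 = (-(4/11)p - 28/11)(-11p^3 - 44p^2 - 539p - 2156) + (0)
Last nonzero remainder: -11p^3 - 44p^2 - 539p - 2156. Dividing through by -11 gives the monic gcd p^3 + 4p^2 + 49p + 196.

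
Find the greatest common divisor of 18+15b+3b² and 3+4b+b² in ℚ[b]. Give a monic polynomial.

3+b

Apply the Euclidean algorithm:
  3b²+15b+18 = (3)(b²+4b+3) + (3b+9)
  b²+4b+3 = ((1/3)b+1/3)(3b+9) + (0)
Last nonzero remainder: 3b+9. Dividing through by 3 gives the monic gcd b+3.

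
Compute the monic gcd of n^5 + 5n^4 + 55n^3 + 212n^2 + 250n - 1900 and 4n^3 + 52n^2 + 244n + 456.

Euclidean algorithm in ℚ[n]:
  n^5 + 5n^4 + 55n^3 + 212n^2 + 250n - 1900 = ((1/4)n^2 - 2n + 49/2)(4n^3 + 52n^2 + 244n + 456) + (-688n^2 - 4816n - 13072)
  4n^3 + 52n^2 + 244n + 456 = (-(1/172)n - 3/86)(-688n^2 - 4816n - 13072) + (0)
Last nonzero remainder: -688n^2 - 4816n - 13072. Dividing through by -688 gives the monic gcd n^2 + 7n + 19.

n^2 + 7n + 19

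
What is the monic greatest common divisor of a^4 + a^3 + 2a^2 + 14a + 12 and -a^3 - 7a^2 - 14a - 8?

Euclidean algorithm in ℚ[a]:
  a^4 + a^3 + 2a^2 + 14a + 12 = (-a + 6)(-a^3 - 7a^2 - 14a - 8) + (30a^2 + 90a + 60)
  -a^3 - 7a^2 - 14a - 8 = (-(1/30)a - 2/15)(30a^2 + 90a + 60) + (0)
Last nonzero remainder: 30a^2 + 90a + 60. Dividing through by 30 gives the monic gcd a^2 + 3a + 2.

a^2 + 3a + 2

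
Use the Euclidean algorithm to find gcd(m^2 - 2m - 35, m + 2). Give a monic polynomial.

1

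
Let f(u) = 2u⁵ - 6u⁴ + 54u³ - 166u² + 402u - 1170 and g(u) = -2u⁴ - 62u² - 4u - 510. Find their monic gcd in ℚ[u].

Euclidean algorithm in ℚ[u]:
  2u⁵ - 6u⁴ + 54u³ - 166u² + 402u - 1170 = (-u + 3)(-2u⁴ - 62u² - 4u - 510) + (-8u³ + 16u² - 96u + 360)
  -2u⁴ - 62u² - 4u - 510 = ((1/4)u + 1/2)(-8u³ + 16u² - 96u + 360) + (-46u² - 46u - 690)
  -8u³ + 16u² - 96u + 360 = ((4/23)u - 12/23)(-46u² - 46u - 690) + (0)
Last nonzero remainder: -46u² - 46u - 690. Dividing through by -46 gives the monic gcd u² + u + 15.

u² + u + 15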